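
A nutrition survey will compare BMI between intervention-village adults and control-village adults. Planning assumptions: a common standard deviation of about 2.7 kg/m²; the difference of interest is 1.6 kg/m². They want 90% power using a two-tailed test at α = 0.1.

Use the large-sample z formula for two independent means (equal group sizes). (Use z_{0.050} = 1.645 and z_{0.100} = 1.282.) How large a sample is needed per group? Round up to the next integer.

n = (z_{α/2} + z_β)² · (σ₁² + σ₂²) / δ²
  = (1.645 + 1.282)² · (2·2.7² = 14.58) / 1.6²
  = 8.5673 · 14.58 / 2.56
  = 48.79
Round up → n = 49 per group.

n = 49 per group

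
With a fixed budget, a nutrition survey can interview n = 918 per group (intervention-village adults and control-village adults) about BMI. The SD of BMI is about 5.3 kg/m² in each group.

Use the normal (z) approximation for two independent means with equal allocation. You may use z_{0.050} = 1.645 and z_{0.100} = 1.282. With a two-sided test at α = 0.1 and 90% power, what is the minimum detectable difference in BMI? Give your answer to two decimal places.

δ = (z_{α/2} + z_β) · √((σ₁²+σ₂²)/n)
  = (1.645 + 1.282) · √(56.18/918)
  = 2.927 · √0.0612
  = 2.927 · 0.2474
  = 0.7241

Minimum detectable difference ≈ 0.72 kg/m²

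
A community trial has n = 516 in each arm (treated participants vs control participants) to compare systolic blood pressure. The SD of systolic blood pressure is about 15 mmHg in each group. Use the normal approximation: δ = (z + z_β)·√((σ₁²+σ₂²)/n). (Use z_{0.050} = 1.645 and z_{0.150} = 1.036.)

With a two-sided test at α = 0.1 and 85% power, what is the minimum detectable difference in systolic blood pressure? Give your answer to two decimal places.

δ = (z_{α/2} + z_β) · √((σ₁²+σ₂²)/n)
  = (1.645 + 1.036) · √(450/516)
  = 2.681 · √0.87209
  = 2.681 · 0.9339
  = 2.5037

Minimum detectable difference ≈ 2.50 mmHg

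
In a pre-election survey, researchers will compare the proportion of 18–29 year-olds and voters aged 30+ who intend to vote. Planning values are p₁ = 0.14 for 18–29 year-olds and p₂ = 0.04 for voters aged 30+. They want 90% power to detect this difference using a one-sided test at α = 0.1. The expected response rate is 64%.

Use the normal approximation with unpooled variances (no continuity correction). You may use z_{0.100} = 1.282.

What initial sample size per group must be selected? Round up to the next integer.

n = (z_α + z_β)² · [p₁(1−p₁) + p₂(1−p₂)] / (p₁ − p₂)²
  = (1.282 + 1.282)² · (0.14·0.86 + 0.04·0.96) / (0.10)²
  = (2.564)² · (0.1204 + 0.0384) / 0.0100
  = 6.5741 · 0.1588 / 0.0100
  = 104.40
Adjust for 64% response: 104.40 / 0.64 = 163.12.
Round up → n = 164 per group.

n = 164 per group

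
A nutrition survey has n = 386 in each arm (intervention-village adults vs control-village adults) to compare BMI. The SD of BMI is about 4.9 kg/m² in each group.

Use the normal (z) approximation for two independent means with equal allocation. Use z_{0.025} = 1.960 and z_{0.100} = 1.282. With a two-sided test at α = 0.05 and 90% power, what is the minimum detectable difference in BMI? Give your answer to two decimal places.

Minimum detectable difference ≈ 1.14 kg/m²

δ = (z_{α/2} + z_β) · √((σ₁²+σ₂²)/n)
  = (1.960 + 1.282) · √(48.02/386)
  = 3.242 · √0.1244
  = 3.242 · 0.3527
  = 1.1435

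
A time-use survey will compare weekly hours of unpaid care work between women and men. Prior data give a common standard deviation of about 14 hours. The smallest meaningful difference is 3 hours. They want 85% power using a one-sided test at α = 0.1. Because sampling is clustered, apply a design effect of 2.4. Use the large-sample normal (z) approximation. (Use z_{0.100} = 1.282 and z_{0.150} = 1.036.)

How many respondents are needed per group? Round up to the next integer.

n = (z_α + z_β)² · (σ₁² + σ₂²) / δ²
  = (1.282 + 1.036)² · (2·14² = 392) / 3²
  = 5.3731 · 392 / 9
  = 234.03
Design effect: 2.4 × 234.03 = 561.67.
Round up → n = 562 per group.

n = 562 per group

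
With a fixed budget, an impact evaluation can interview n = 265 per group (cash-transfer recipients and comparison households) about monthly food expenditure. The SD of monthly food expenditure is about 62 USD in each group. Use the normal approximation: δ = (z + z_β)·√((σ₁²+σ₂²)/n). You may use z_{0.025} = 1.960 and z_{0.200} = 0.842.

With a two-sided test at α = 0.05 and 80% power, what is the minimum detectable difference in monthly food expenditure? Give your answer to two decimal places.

δ = (z_{α/2} + z_β) · √((σ₁²+σ₂²)/n)
  = (1.960 + 0.842) · √(7688/265)
  = 2.802 · √29.0113
  = 2.802 · 5.3862
  = 15.0922

Minimum detectable difference ≈ 15.09 USD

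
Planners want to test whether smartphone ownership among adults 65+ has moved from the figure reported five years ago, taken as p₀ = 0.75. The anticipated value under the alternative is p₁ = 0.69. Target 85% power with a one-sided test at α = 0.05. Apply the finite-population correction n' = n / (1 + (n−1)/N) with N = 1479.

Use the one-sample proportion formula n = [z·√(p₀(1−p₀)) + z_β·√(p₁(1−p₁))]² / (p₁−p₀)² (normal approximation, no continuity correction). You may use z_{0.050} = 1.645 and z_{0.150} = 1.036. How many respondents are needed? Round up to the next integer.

n = [z_α·√(p₀q₀) + z_β·√(p₁q₁)]² / (p₁ − p₀)²
  = [1.645·√(0.75·0.25) + 1.036·√(0.69·0.31)]² / (-0.06)²
  = [1.645·0.4330 + 1.036·0.4625]² / 0.0036
  = [1.1914]² / 0.0036
  = 394.32
Finite-population correction (N = 1479): 394.32 / (1 + (394.32 − 1)/1479) = 311.48.
Round up → n = 312.

n = 312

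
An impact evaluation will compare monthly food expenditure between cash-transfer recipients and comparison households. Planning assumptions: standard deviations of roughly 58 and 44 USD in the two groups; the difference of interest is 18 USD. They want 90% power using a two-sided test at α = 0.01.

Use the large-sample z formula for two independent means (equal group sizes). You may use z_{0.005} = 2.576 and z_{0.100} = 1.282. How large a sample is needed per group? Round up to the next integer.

n = (z_{α/2} + z_β)² · (σ₁² + σ₂²) / δ²
  = (2.576 + 1.282)² · (58² + 44² = 5300) / 18²
  = 14.8842 · 5300 / 324
  = 243.48
Round up → n = 244 per group.

n = 244 per group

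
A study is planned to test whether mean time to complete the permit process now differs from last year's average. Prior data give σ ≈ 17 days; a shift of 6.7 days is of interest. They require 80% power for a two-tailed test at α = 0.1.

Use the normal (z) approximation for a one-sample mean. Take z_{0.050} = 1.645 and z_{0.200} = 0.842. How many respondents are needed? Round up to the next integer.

n = (z_{α/2} + z_β)² · σ² / δ²
  = (1.645 + 0.842)² · 17² / 6.7²
  = 6.1852 · 289 / 44.89
  = 39.82
Round up → n = 40.

n = 40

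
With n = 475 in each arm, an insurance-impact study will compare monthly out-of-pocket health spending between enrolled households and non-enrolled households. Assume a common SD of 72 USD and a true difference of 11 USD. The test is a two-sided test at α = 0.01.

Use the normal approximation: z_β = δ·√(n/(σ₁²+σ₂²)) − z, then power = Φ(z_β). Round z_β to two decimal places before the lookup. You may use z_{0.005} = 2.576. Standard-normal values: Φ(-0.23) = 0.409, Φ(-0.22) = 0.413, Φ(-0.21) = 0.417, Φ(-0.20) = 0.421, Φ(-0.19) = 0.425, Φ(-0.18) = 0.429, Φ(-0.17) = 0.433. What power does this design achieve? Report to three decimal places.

Power ≈ 0.413

z_β = δ·√(n/(σ₁²+σ₂²)) − z_{α/2}
    = 11 · √(475/10368) − 2.576
    = 11 · 0.21404 − 2.576
    = 2.3545 − 2.576 = -0.2215 → -0.22
Power = Φ(-0.22) = 0.413.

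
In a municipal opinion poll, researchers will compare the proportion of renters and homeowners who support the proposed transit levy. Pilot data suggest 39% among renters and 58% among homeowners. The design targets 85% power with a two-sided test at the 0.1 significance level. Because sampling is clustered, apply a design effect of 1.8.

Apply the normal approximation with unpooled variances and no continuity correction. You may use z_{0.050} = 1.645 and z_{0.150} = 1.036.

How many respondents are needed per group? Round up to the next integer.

n = 173 per group

n = (z_{α/2} + z_β)² · [p₁(1−p₁) + p₂(1−p₂)] / (p₁ − p₂)²
  = (1.645 + 1.036)² · (0.39·0.61 + 0.58·0.42) / (-0.19)²
  = (2.681)² · (0.2379 + 0.2436) / 0.0361
  = 7.1878 · 0.4815 / 0.0361
  = 95.87
Design effect: 1.8 × 95.87 = 172.57.
Round up → n = 173 per group.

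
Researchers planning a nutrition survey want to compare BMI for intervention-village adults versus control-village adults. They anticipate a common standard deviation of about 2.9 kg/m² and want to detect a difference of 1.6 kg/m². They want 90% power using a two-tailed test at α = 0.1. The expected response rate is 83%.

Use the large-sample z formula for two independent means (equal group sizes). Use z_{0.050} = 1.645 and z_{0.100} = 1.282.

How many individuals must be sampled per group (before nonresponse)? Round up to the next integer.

n = (z_{α/2} + z_β)² · (σ₁² + σ₂²) / δ²
  = (1.645 + 1.282)² · (2·2.9² = 16.82) / 1.6²
  = 8.5673 · 16.82 / 2.56
  = 56.29
Adjust for 83% response: 56.29 / 0.83 = 67.82.
Round up → n = 68 per group.

n = 68 per group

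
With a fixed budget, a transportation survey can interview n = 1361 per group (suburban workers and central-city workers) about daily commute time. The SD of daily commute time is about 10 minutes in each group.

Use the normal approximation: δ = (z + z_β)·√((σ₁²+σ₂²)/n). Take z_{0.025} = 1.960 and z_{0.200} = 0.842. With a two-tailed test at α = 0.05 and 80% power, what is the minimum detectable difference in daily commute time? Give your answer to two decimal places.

δ = (z_{α/2} + z_β) · √((σ₁²+σ₂²)/n)
  = (1.960 + 0.842) · √(200/1361)
  = 2.802 · √0.14695
  = 2.802 · 0.3833
  = 1.0741

Minimum detectable difference ≈ 1.07 minutes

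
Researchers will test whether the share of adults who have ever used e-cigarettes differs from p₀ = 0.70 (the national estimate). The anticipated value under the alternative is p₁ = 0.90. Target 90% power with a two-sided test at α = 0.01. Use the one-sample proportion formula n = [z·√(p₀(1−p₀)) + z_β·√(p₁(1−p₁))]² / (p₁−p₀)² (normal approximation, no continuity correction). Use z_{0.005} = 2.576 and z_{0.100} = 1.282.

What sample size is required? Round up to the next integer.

n = [z_{α/2}·√(p₀q₀) + z_β·√(p₁q₁)]² / (p₁ − p₀)²
  = [2.576·√(0.70·0.30) + 1.282·√(0.90·0.10)]² / (0.20)²
  = [2.576·0.4583 + 1.282·0.3000]² / 0.0400
  = [1.5651]² / 0.0400
  = 61.24
Round up → n = 62.

n = 62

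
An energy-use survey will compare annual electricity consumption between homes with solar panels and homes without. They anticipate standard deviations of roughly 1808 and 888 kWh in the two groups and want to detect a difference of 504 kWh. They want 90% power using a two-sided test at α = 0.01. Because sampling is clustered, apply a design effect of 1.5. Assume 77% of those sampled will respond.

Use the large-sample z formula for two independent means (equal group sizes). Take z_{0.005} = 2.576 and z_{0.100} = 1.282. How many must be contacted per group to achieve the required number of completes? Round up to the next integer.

n = 464 per group

n = (z_{α/2} + z_β)² · (σ₁² + σ₂²) / δ²
  = (2.576 + 1.282)² · (1808² + 888² = 4057408) / 504²
  = 14.8842 · 4057408 / 254016
  = 237.75
Design effect: 1.5 × 237.75 = 356.62.
Adjust for 77% response: 356.62 / 0.77 = 463.14.
Round up → n = 464 per group.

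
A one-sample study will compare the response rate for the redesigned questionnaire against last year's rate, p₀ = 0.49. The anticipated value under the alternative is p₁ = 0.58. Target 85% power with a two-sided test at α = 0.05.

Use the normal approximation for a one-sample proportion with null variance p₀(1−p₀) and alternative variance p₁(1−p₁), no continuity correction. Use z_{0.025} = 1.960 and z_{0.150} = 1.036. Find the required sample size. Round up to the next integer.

n = 275

n = [z_{α/2}·√(p₀q₀) + z_β·√(p₁q₁)]² / (p₁ − p₀)²
  = [1.960·√(0.49·0.51) + 1.036·√(0.58·0.42)]² / (0.09)²
  = [1.960·0.4999 + 1.036·0.4936]² / 0.0081
  = [1.4911]² / 0.0081
  = 274.50
Round up → n = 275.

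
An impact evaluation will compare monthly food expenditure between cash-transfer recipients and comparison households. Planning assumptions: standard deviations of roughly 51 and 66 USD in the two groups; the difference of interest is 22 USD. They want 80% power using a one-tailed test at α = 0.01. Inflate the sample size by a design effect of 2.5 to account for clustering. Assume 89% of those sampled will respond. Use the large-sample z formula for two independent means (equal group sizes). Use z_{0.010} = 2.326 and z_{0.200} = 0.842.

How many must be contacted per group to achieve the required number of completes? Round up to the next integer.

n = (z_α + z_β)² · (σ₁² + σ₂²) / δ²
  = (2.326 + 0.842)² · (51² + 66² = 6957) / 22²
  = 10.0362 · 6957 / 484
  = 144.26
Design effect: 2.5 × 144.26 = 360.65.
Adjust for 89% response: 360.65 / 0.89 = 405.23.
Round up → n = 406 per group.

n = 406 per group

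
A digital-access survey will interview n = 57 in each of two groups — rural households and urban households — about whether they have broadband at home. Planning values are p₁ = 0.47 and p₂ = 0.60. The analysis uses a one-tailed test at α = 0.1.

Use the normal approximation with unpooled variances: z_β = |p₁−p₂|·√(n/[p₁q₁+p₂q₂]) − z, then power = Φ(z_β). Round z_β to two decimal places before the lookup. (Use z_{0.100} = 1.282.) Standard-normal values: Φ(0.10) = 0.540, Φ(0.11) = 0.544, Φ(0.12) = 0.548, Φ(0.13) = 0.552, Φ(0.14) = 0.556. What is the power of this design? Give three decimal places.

Power ≈ 0.548

z_β = |p₁−p₂|·√(n/[p₁q₁+p₂q₂]) − z_α
    = 0.13 · √(57/0.4891) − 1.282
    = 0.13 · 10.7954 − 1.282
    = 1.4034 − 1.282 = 0.1214 → 0.12
Power = Φ(0.12) = 0.548.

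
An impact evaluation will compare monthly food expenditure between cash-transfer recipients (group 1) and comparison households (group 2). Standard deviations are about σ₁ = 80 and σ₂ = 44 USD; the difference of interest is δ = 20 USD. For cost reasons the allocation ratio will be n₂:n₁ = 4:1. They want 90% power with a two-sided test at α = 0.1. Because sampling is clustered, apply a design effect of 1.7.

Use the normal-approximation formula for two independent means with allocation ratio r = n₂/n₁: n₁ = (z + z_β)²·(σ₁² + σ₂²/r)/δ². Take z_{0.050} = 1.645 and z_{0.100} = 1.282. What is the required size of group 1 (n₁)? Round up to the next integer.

n₁ = 251

n₁ = (z_{α/2} + z_β)² · (σ₁² + σ₂²/r) / δ²
   = (1.645 + 1.282)² · (80² + 44²/4) / 20²
   = 8.5673 · (6400 + 484) / 400
   = 8.5673 · 6884 / 400
   = 147.44
Design effect: 1.7 × 147.44 = 250.65.
Round up → n₁ = 251; n₂ = r·n₁ = 4 × 251 = 1004.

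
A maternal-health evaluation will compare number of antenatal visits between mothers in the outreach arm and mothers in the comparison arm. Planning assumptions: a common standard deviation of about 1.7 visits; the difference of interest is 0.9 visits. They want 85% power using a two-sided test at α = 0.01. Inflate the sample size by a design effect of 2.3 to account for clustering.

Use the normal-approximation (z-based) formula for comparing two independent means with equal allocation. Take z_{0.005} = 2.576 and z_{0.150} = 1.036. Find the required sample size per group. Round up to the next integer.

n = 215 per group

n = (z_{α/2} + z_β)² · (σ₁² + σ₂²) / δ²
  = (2.576 + 1.036)² · (2·1.7² = 5.78) / 0.9²
  = 13.0465 · 5.78 / 0.81
  = 93.10
Design effect: 2.3 × 93.10 = 214.12.
Round up → n = 215 per group.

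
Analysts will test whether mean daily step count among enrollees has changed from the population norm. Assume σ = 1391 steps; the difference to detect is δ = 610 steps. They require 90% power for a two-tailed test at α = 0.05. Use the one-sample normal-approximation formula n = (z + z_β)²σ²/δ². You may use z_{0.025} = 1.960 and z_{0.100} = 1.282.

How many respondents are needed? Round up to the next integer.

n = 55

n = (z_{α/2} + z_β)² · σ² / δ²
  = (1.960 + 1.282)² · 1391² / 610²
  = 10.5106 · 1934881 / 372100
  = 54.65
Round up → n = 55.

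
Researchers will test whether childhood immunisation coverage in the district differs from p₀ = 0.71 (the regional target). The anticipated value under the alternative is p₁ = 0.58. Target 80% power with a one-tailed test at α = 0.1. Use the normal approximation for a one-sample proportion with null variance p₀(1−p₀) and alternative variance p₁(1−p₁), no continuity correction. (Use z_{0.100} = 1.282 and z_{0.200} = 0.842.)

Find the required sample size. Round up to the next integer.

n = [z_α·√(p₀q₀) + z_β·√(p₁q₁)]² / (p₁ − p₀)²
  = [1.282·√(0.71·0.29) + 0.842·√(0.58·0.42)]² / (-0.13)²
  = [1.282·0.4538 + 0.842·0.4936]² / 0.0169
  = [0.9973]² / 0.0169
  = 58.85
Round up → n = 59.

n = 59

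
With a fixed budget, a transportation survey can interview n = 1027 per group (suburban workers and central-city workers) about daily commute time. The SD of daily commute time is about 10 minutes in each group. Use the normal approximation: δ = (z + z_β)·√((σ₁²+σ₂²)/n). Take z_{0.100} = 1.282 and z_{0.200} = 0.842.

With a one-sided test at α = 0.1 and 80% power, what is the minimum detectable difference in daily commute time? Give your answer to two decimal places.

Minimum detectable difference ≈ 0.94 minutes

δ = (z_α + z_β) · √((σ₁²+σ₂²)/n)
  = (1.282 + 0.842) · √(200/1027)
  = 2.124 · √0.19474
  = 2.124 · 0.4413
  = 0.9373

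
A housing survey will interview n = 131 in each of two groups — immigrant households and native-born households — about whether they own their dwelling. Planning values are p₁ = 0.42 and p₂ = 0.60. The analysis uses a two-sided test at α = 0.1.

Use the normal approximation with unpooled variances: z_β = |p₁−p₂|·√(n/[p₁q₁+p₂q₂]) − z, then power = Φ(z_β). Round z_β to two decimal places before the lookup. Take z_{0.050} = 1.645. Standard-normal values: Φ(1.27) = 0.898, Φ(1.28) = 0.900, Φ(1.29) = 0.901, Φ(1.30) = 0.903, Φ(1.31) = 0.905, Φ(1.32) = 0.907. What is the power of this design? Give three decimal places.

z_β = |p₁−p₂|·√(n/[p₁q₁+p₂q₂]) − z_{α/2}
    = 0.18 · √(131/0.4836) − 1.645
    = 0.18 · 16.4586 − 1.645
    = 2.9625 − 1.645 = 1.3175 → 1.32
Power = Φ(1.32) = 0.907.

Power ≈ 0.907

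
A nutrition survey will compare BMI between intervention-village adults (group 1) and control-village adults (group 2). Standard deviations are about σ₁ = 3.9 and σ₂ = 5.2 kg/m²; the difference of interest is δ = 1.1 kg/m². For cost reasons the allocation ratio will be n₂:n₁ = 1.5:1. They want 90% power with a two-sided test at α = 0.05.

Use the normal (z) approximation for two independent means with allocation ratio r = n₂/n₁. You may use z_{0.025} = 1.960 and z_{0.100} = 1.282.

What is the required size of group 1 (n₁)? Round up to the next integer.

n₁ = (z_{α/2} + z_β)² · (σ₁² + σ₂²/r) / δ²
   = (1.960 + 1.282)² · (3.9² + 5.2²/1.5) / 1.1²
   = 10.5106 · (15.21 + 18.0267) / 1.21
   = 10.5106 · 33.2367 / 1.21
   = 288.71
Round up → n₁ = 289; n₂ = r·n₁ = 1.5 × 289 = 434.

n₁ = 289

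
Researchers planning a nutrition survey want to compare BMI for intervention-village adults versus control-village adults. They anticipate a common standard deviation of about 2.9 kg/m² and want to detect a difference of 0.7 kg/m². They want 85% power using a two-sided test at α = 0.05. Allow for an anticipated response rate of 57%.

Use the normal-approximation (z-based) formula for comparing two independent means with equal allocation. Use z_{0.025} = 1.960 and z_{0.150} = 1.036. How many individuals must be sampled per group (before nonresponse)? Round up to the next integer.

n = (z_{α/2} + z_β)² · (σ₁² + σ₂²) / δ²
  = (1.960 + 1.036)² · (2·2.9² = 16.82) / 0.7²
  = 8.9760 · 16.82 / 0.49
  = 308.12
Adjust for 57% response: 308.12 / 0.57 = 540.55.
Round up → n = 541 per group.

n = 541 per group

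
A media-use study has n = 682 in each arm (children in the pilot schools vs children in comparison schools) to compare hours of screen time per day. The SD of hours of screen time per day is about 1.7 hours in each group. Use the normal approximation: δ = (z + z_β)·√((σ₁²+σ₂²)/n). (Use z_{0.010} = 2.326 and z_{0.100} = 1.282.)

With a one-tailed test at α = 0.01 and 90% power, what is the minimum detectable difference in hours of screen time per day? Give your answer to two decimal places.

Minimum detectable difference ≈ 0.33 hours

δ = (z_α + z_β) · √((σ₁²+σ₂²)/n)
  = (2.326 + 1.282) · √(5.78/682)
  = 3.608 · √0.00848
  = 3.608 · 0.0921
  = 0.3322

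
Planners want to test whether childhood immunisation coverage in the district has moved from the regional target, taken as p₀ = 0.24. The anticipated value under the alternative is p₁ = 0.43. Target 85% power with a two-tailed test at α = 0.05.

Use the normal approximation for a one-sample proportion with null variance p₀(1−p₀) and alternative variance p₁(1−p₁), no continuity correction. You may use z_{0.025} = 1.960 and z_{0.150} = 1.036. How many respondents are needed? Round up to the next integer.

n = 51

n = [z_{α/2}·√(p₀q₀) + z_β·√(p₁q₁)]² / (p₁ − p₀)²
  = [1.960·√(0.24·0.76) + 1.036·√(0.43·0.57)]² / (0.19)²
  = [1.960·0.4271 + 1.036·0.4951]² / 0.0361
  = [1.3500]² / 0.0361
  = 50.48
Round up → n = 51.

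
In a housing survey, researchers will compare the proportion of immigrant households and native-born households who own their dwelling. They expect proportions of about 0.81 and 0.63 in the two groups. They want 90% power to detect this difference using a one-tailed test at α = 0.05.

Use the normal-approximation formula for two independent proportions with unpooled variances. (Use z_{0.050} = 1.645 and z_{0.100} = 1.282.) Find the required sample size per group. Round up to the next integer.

n = (z_α + z_β)² · [p₁(1−p₁) + p₂(1−p₂)] / (p₁ − p₂)²
  = (1.645 + 1.282)² · (0.81·0.19 + 0.63·0.37) / (0.18)²
  = (2.927)² · (0.1539 + 0.2331) / 0.0324
  = 8.5673 · 0.3870 / 0.0324
  = 102.33
Round up → n = 103 per group.

n = 103 per group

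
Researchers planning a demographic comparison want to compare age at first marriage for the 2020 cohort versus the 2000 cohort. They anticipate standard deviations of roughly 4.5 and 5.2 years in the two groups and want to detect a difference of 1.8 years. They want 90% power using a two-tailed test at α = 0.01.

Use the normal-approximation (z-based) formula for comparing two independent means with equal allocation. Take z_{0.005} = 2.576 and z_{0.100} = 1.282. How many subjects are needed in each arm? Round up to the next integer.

n = (z_{α/2} + z_β)² · (σ₁² + σ₂²) / δ²
  = (2.576 + 1.282)² · (4.5² + 5.2² = 47.29) / 1.8²
  = 14.8842 · 47.29 / 3.24
  = 217.24
Round up → n = 218 per group.

n = 218 per group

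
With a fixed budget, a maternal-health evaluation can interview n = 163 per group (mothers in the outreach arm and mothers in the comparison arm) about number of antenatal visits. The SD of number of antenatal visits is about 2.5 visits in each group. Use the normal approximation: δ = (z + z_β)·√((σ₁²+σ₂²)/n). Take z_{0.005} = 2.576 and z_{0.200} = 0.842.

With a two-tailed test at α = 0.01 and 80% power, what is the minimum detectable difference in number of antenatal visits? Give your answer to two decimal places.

Minimum detectable difference ≈ 0.95 visits

δ = (z_{α/2} + z_β) · √((σ₁²+σ₂²)/n)
  = (2.576 + 0.842) · √(12.5/163)
  = 3.418 · √0.07669
  = 3.418 · 0.2769
  = 0.9465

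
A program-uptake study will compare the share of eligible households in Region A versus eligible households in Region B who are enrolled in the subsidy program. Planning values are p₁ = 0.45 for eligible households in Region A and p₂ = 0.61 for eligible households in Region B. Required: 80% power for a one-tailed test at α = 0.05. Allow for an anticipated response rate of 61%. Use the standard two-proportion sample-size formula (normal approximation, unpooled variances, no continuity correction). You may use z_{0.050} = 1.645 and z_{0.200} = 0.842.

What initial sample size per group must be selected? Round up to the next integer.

n = 193 per group

n = (z_α + z_β)² · [p₁(1−p₁) + p₂(1−p₂)] / (p₁ − p₂)²
  = (1.645 + 0.842)² · (0.45·0.55 + 0.61·0.39) / (-0.16)²
  = (2.487)² · (0.2475 + 0.2379) / 0.0256
  = 6.1852 · 0.4854 / 0.0256
  = 117.28
Adjust for 61% response: 117.28 / 0.61 = 192.26.
Round up → n = 193 per group.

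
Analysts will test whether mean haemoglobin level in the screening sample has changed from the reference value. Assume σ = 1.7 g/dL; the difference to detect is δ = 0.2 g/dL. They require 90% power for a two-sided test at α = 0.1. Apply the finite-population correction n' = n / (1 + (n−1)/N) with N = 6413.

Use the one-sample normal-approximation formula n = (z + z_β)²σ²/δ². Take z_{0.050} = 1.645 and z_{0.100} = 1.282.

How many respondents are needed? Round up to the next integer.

n = 565

n = (z_{α/2} + z_β)² · σ² / δ²
  = (1.645 + 1.282)² · 1.7² / 0.2²
  = 8.5673 · 2.89 / 0.04
  = 618.99
Finite-population correction (N = 6413): 618.99 / (1 + (618.99 − 1)/6413) = 564.58.
Round up → n = 565.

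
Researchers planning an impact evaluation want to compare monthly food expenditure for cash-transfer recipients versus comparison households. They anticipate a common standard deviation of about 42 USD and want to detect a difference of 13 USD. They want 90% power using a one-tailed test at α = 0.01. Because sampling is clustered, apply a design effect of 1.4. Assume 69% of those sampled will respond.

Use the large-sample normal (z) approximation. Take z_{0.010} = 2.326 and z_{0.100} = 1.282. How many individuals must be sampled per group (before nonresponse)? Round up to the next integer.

n = (z_α + z_β)² · (σ₁² + σ₂²) / δ²
  = (2.326 + 1.282)² · (2·42² = 3528) / 13²
  = 13.0177 · 3528 / 169
  = 271.75
Design effect: 1.4 × 271.75 = 380.45.
Adjust for 69% response: 380.45 / 0.69 = 551.38.
Round up → n = 552 per group.

n = 552 per group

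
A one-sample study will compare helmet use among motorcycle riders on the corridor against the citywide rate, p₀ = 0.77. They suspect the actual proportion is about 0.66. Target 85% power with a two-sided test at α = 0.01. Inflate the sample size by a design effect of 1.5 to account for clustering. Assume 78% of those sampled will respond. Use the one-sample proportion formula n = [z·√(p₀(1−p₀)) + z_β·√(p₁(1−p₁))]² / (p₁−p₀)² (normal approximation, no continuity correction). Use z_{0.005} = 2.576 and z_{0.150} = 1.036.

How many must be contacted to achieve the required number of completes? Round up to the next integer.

n = 395

n = [z_{α/2}·√(p₀q₀) + z_β·√(p₁q₁)]² / (p₁ − p₀)²
  = [2.576·√(0.77·0.23) + 1.036·√(0.66·0.34)]² / (-0.11)²
  = [2.576·0.4208 + 1.036·0.4737]² / 0.0121
  = [1.5748]² / 0.0121
  = 204.97
Design effect: 1.5 × 204.97 = 307.45.
Adjust for 78% response: 307.45 / 0.78 = 394.16.
Round up → n = 395.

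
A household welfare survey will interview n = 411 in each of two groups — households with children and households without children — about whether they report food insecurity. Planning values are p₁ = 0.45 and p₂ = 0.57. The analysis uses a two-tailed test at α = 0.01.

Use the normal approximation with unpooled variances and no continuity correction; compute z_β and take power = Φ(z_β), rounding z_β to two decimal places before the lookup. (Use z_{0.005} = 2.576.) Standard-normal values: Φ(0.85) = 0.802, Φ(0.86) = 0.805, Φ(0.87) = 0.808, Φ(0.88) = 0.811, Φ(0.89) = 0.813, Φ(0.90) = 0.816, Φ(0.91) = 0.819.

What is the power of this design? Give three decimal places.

Power ≈ 0.813

z_β = |p₁−p₂|·√(n/[p₁q₁+p₂q₂]) − z_{α/2}
    = 0.12 · √(411/0.4926) − 2.576
    = 0.12 · 28.8851 − 2.576
    = 3.4662 − 2.576 = 0.8902 → 0.89
Power = Φ(0.89) = 0.813.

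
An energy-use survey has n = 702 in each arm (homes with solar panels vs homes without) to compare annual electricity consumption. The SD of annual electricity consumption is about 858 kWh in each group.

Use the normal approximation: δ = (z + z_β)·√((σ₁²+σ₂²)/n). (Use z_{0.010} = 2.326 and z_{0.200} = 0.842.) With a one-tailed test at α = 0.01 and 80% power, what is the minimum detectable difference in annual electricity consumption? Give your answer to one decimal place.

δ = (z_α + z_β) · √((σ₁²+σ₂²)/n)
  = (2.326 + 0.842) · √(1472328/702)
  = 3.168 · √2097.3
  = 3.168 · 45.7967
  = 145.0838

Minimum detectable difference ≈ 145.1 kWh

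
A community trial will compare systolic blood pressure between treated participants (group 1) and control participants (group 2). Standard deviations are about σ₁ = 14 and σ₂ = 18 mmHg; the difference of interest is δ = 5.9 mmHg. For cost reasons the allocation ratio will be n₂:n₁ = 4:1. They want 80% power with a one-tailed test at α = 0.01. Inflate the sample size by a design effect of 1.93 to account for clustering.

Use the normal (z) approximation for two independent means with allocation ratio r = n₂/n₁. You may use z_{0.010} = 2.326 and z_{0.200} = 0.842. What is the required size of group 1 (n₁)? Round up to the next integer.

n₁ = 155

n₁ = (z_α + z_β)² · (σ₁² + σ₂²/r) / δ²
   = (2.326 + 0.842)² · (14² + 18²/4) / 5.9²
   = 10.0362 · (196 + 81) / 34.81
   = 10.0362 · 277 / 34.81
   = 79.86
Design effect: 1.93 × 79.86 = 154.14.
Round up → n₁ = 155; n₂ = r·n₁ = 4 × 155 = 620.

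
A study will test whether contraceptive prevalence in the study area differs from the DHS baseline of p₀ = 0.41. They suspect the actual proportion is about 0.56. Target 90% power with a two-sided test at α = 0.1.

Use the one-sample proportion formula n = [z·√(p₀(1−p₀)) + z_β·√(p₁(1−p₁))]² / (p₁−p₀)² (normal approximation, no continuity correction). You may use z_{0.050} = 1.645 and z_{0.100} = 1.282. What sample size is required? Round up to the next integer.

n = [z_{α/2}·√(p₀q₀) + z_β·√(p₁q₁)]² / (p₁ − p₀)²
  = [1.645·√(0.41·0.59) + 1.282·√(0.56·0.44)]² / (0.15)²
  = [1.645·0.4918 + 1.282·0.4964]² / 0.0225
  = [1.4454]² / 0.0225
  = 92.86
Round up → n = 93.

n = 93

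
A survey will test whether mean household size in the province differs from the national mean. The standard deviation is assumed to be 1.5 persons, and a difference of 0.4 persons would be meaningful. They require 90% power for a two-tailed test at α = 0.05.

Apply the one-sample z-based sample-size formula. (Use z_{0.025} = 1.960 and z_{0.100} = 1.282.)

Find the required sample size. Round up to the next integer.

n = (z_{α/2} + z_β)² · σ² / δ²
  = (1.960 + 1.282)² · 1.5² / 0.4²
  = 10.5106 · 2.25 / 0.16
  = 147.80
Round up → n = 148.

n = 148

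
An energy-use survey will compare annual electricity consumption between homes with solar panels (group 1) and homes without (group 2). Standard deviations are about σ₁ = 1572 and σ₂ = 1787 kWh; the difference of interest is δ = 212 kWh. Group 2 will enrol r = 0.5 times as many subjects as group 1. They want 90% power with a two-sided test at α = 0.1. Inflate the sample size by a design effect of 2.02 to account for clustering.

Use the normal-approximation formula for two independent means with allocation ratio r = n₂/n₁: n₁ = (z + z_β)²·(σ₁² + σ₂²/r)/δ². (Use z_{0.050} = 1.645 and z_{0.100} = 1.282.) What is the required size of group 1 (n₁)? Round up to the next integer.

n₁ = (z_{α/2} + z_β)² · (σ₁² + σ₂²/r) / δ²
   = (1.645 + 1.282)² · (1572² + 1787²/0.5) / 212²
   = 8.5673 · (2471184 + 6386738) / 44944
   = 8.5673 · 8857922 / 44944
   = 1688.52
Design effect: 2.02 × 1688.52 = 3410.81.
Round up → n₁ = 3411; n₂ = r·n₁ = 0.5 × 3411 = 1706.

n₁ = 3411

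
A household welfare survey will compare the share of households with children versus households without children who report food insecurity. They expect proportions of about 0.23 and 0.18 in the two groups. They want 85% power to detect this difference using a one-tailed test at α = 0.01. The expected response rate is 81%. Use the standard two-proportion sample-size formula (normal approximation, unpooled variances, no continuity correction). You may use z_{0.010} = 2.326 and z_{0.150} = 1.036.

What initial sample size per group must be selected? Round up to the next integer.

n = (z_α + z_β)² · [p₁(1−p₁) + p₂(1−p₂)] / (p₁ − p₂)²
  = (2.326 + 1.036)² · (0.23·0.77 + 0.18·0.82) / (0.05)²
  = (3.362)² · (0.1771 + 0.1476) / 0.0025
  = 11.3030 · 0.3247 / 0.0025
  = 1468.04
Adjust for 81% response: 1468.04 / 0.81 = 1812.39.
Round up → n = 1813 per group.

n = 1813 per group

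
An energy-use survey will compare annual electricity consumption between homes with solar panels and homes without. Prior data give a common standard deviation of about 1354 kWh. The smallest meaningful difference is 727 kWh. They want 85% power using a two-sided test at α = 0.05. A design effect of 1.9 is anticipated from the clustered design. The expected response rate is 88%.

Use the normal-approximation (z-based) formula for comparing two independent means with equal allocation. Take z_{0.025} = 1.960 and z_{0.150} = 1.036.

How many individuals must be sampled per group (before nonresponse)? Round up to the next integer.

n = (z_{α/2} + z_β)² · (σ₁² + σ₂²) / δ²
  = (1.960 + 1.036)² · (2·1354² = 3666632) / 727²
  = 8.9760 · 3666632 / 528529
  = 62.27
Design effect: 1.9 × 62.27 = 118.31.
Adjust for 88% response: 118.31 / 0.88 = 134.45.
Round up → n = 135 per group.

n = 135 per group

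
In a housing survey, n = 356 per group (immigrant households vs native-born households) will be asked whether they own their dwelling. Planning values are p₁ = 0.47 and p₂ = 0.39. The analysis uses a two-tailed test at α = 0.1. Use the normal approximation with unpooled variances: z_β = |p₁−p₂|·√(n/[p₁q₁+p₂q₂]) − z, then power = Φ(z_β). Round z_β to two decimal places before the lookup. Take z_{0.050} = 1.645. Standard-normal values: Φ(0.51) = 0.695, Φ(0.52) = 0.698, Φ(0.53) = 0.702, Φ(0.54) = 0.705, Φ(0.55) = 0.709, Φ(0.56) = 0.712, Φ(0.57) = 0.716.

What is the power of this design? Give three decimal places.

z_β = |p₁−p₂|·√(n/[p₁q₁+p₂q₂]) − z_{α/2}
    = 0.08 · √(356/0.4870) − 1.645
    = 0.08 · 27.0371 − 1.645
    = 2.1630 − 1.645 = 0.5180 → 0.52
Power = Φ(0.52) = 0.698.

Power ≈ 0.698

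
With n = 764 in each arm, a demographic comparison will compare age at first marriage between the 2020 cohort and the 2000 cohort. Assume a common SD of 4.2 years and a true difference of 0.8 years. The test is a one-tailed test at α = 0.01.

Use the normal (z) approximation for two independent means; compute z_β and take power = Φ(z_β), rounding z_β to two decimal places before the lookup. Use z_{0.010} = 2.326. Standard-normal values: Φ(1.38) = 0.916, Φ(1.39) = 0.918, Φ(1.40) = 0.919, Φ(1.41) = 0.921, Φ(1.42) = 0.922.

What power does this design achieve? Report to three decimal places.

Power ≈ 0.919

z_β = δ·√(n/(σ₁²+σ₂²)) − z_α
    = 0.8 · √(764/35.28) − 2.326
    = 0.8 · 4.65353 − 2.326
    = 3.7228 − 2.326 = 1.3968 → 1.40
Power = Φ(1.40) = 0.919.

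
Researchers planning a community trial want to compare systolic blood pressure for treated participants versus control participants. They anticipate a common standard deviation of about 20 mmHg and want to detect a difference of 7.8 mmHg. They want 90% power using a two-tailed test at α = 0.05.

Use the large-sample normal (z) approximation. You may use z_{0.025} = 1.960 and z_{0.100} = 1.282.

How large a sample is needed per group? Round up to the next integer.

n = (z_{α/2} + z_β)² · (σ₁² + σ₂²) / δ²
  = (1.960 + 1.282)² · (2·20² = 800) / 7.8²
  = 10.5106 · 800 / 60.84
  = 138.21
Round up → n = 139 per group.

n = 139 per group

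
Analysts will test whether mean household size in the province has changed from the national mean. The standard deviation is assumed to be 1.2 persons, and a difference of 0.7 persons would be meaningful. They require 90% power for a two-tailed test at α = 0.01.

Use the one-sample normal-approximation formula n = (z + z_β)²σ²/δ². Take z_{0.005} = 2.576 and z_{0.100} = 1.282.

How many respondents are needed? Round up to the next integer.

n = (z_{α/2} + z_β)² · σ² / δ²
  = (2.576 + 1.282)² · 1.2² / 0.7²
  = 14.8842 · 1.44 / 0.49
  = 43.74
Round up → n = 44.

n = 44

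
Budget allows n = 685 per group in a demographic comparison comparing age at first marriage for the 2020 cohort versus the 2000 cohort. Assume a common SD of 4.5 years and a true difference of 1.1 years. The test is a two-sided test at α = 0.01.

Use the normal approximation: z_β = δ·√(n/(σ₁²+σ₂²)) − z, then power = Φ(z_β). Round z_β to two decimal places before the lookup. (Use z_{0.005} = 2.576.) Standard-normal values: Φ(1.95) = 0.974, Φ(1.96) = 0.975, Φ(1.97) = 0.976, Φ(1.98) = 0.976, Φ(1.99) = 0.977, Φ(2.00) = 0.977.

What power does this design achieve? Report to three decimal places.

Power ≈ 0.974

z_β = δ·√(n/(σ₁²+σ₂²)) − z_{α/2}
    = 1.1 · √(685/40.5) − 2.576
    = 1.1 · 4.11261 − 2.576
    = 4.5239 − 2.576 = 1.9479 → 1.95
Power = Φ(1.95) = 0.974.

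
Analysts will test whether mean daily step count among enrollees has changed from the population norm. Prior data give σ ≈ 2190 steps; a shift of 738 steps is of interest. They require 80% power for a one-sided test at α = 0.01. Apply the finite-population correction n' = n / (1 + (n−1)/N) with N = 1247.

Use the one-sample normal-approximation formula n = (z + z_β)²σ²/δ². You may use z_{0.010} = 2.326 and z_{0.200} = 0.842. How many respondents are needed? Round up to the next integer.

n = 83

n = (z_α + z_β)² · σ² / δ²
  = (2.326 + 0.842)² · 2190² / 738²
  = 10.0362 · 4796100 / 544644
  = 88.38
Finite-population correction (N = 1247): 88.38 / (1 + (88.38 − 1)/1247) = 82.59.
Round up → n = 83.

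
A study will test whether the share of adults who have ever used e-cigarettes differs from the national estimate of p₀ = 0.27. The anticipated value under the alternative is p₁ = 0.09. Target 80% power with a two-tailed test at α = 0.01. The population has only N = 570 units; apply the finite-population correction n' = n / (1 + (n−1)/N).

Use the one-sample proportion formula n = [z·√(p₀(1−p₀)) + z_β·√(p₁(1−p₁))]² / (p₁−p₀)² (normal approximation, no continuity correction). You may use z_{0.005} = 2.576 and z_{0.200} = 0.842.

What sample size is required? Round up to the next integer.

n = 54

n = [z_{α/2}·√(p₀q₀) + z_β·√(p₁q₁)]² / (p₁ − p₀)²
  = [2.576·√(0.27·0.73) + 0.842·√(0.09·0.91)]² / (-0.18)²
  = [2.576·0.4440 + 0.842·0.2862]² / 0.0324
  = [1.3846]² / 0.0324
  = 59.17
Finite-population correction (N = 570): 59.17 / (1 + (59.17 − 1)/570) = 53.69.
Round up → n = 54.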